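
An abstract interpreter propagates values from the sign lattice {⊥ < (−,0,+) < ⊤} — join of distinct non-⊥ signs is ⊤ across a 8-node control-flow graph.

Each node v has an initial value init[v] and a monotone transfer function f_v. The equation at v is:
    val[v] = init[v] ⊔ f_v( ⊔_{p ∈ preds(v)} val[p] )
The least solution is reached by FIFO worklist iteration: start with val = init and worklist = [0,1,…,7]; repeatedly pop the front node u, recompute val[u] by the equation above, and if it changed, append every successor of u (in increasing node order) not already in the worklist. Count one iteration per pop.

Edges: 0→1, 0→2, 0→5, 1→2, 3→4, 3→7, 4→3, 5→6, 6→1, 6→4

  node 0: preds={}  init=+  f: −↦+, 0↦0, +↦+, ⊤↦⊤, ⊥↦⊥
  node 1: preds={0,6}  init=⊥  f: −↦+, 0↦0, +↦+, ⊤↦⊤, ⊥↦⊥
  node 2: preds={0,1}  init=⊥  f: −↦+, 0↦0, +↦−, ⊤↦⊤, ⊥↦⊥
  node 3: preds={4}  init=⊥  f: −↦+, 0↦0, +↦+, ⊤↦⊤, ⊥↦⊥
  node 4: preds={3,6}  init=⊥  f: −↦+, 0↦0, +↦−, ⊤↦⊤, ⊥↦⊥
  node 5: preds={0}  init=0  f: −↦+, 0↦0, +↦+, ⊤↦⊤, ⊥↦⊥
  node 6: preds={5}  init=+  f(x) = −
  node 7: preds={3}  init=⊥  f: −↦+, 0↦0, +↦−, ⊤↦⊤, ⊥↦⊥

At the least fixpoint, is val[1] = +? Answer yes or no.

Iteration log — 16 steps:
  step 1. node 0  ⊔preds=⊥  new=+  stable
  step 2. node 1  ⊔preds=+  new=+  old=⊥  +wl: 
  step 3. node 2  ⊔preds=+  new=−  old=⊥  +wl: 
  step 4. node 3  ⊔preds=⊥  new=⊥  stable
  step 5. node 4  ⊔preds=+  new=−  old=⊥  +wl: 3
  step 6. node 5  ⊔preds=+  new=⊤  old=0  +wl: 
  step 7. node 6  ⊔preds=⊤  new=⊤  old=+  +wl: 1,4
  step 8. node 7  ⊔preds=⊥  new=⊥  stable
  step 9. node 3  ⊔preds=−  new=+  old=⊥  +wl: 7
  step 10. node 1  ⊔preds=⊤  new=⊤  old=+  +wl: 2
  step 11. node 4  ⊔preds=⊤  new=⊤  old=−  +wl: 3
  step 12. node 7  ⊔preds=+  new=−  old=⊥  +wl: 
  step 13. node 2  ⊔preds=⊤  new=⊤  old=−  +wl: 
  step 14. node 3  ⊔preds=⊤  new=⊤  old=+  +wl: 4,7
  step 15. node 4  ⊔preds=⊤  new=⊤  stable
  step 16. node 7  ⊔preds=⊤  new=⊤  old=−  +wl: 

Least fixpoint reached:
  node 0: +
  node 1: ⊤
  node 2: ⊤
  node 3: ⊤
  node 4: ⊤
  node 5: ⊤
  node 6: ⊤
  node 7: ⊤

no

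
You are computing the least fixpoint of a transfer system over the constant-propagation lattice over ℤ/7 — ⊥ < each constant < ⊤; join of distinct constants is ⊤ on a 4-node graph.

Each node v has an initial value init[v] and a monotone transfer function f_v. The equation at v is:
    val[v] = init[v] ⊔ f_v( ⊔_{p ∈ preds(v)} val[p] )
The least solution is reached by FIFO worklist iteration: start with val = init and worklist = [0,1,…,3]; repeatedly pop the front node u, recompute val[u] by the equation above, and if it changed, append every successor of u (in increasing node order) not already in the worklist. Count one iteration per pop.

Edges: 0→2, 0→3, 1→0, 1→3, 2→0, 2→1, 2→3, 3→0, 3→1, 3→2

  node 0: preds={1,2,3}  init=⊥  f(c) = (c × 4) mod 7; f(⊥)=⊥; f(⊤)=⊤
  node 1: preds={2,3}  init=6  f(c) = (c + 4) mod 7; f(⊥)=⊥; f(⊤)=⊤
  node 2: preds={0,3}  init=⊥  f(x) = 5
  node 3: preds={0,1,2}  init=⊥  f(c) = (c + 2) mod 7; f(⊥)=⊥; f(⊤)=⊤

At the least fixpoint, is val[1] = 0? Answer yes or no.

Iteration log — 9 steps:
  step 1. node 0  ⊔preds=6  new=3  old=⊥  +wl: 
  step 2. node 1  ⊔preds=⊥  new=6  stable
  step 3. node 2  ⊔preds=3  new=5  old=⊥  +wl: 0,1
  step 4. node 3  ⊔preds=⊤  new=⊤  old=⊥  +wl: 2
  step 5. node 0  ⊔preds=⊤  new=⊤  old=3  +wl: 3
  step 6. node 1  ⊔preds=⊤  new=⊤  old=6  +wl: 0
  step 7. node 2  ⊔preds=⊤  new=5  stable
  step 8. node 3  ⊔preds=⊤  new=⊤  stable
  step 9. node 0  ⊔preds=⊤  new=⊤  stable

Least fixpoint reached:
  node 0: ⊤
  node 1: ⊤
  node 2: 5
  node 3: ⊤

no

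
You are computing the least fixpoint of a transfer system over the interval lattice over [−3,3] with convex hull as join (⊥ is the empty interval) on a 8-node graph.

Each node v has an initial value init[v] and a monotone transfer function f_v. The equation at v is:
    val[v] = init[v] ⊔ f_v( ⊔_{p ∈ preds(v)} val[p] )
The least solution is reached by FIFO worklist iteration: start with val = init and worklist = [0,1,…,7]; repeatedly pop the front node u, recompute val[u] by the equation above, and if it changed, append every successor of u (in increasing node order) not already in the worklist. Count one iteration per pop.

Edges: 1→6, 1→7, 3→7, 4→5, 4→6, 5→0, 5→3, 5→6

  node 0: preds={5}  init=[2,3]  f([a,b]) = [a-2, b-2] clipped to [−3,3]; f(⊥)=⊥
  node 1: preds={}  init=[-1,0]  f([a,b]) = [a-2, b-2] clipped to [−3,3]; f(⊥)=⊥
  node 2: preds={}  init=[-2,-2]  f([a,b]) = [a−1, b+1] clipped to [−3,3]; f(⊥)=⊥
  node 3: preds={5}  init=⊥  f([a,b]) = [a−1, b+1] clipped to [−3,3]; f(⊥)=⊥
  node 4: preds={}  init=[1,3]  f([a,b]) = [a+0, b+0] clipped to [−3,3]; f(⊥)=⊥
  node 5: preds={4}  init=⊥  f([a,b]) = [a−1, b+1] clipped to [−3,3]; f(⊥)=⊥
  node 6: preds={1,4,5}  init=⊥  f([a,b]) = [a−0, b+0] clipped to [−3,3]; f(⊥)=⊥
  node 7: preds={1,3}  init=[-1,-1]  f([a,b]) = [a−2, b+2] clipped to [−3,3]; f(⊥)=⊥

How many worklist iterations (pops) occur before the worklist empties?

Iteration log — 11 steps:
  step 1. node 0  ⊔preds=⊥  new=[2,3]  stable
  step 2. node 1  ⊔preds=⊥  new=[-1,0]  stable
  step 3. node 2  ⊔preds=⊥  new=[-2,-2]  stable
  step 4. node 3  ⊔preds=⊥  new=⊥  stable
  step 5. node 4  ⊔preds=⊥  new=[1,3]  stable
  step 6. node 5  ⊔preds=[1,3]  new=[0,3]  old=⊥  +wl: 0,3
  step 7. node 6  ⊔preds=[-1,3]  new=[-1,3]  old=⊥  +wl: 
  step 8. node 7  ⊔preds=[-1,0]  new=[-3,2]  old=[-1,-1]  +wl: 
  step 9. node 0  ⊔preds=[0,3]  new=[-2,3]  old=[2,3]  +wl: 
  step 10. node 3  ⊔preds=[0,3]  new=[-1,3]  old=⊥  +wl: 7
  step 11. node 7  ⊔preds=[-1,3]  new=[-3,3]  old=[-3,2]  +wl: 

Least fixpoint reached:
  node 0: [-2,3]
  node 1: [-1,0]
  node 2: [-2,-2]
  node 3: [-1,3]
  node 4: [1,3]
  node 5: [0,3]
  node 6: [-1,3]
  node 7: [-3,3]

11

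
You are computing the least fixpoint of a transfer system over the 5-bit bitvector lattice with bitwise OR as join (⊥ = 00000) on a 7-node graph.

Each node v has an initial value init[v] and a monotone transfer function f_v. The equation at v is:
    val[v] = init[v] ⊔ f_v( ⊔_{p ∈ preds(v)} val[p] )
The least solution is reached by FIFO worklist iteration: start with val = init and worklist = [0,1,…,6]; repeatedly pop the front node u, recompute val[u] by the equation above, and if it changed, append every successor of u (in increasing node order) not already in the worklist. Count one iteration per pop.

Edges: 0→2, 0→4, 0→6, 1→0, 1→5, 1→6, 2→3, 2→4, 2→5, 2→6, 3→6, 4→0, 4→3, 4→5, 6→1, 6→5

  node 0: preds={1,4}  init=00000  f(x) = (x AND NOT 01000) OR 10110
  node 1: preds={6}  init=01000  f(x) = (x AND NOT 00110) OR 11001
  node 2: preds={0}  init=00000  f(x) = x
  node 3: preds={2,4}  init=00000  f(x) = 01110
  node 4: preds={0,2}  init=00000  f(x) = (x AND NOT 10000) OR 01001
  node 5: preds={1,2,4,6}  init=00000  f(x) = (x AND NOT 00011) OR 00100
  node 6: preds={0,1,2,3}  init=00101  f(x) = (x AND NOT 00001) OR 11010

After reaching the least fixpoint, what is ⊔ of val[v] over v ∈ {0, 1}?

11111

Iteration log — 16 steps:
  step 1. node 0  ⊔preds=01000  new=10110  old=00000  +wl: 
  step 2. node 1  ⊔preds=00101  new=11001  old=01000  +wl: 0
  step 3. node 2  ⊔preds=10110  new=10110  old=00000  +wl: 
  step 4. node 3  ⊔preds=10110  new=01110  old=00000  +wl: 
  step 5. node 4  ⊔preds=10110  new=01111  old=00000  +wl: 3
  step 6. node 5  ⊔preds=11111  new=11100  old=00000  +wl: 
  step 7. node 6  ⊔preds=11111  new=11111  old=00101  +wl: 1,5
  step 8. node 0  ⊔preds=11111  new=10111  old=10110  +wl: 2,4,6
  step 9. node 3  ⊔preds=11111  new=01110  stable
  step 10. node 1  ⊔preds=11111  new=11001  stable
  step 11. node 5  ⊔preds=11111  new=11100  stable
  step 12. node 2  ⊔preds=10111  new=10111  old=10110  +wl: 3,5
  step 13. node 4  ⊔preds=10111  new=01111  stable
  step 14. node 6  ⊔preds=11111  new=11111  stable
  step 15. node 3  ⊔preds=11111  new=01110  stable
  step 16. node 5  ⊔preds=11111  new=11100  stable

Least fixpoint reached:
  node 0: 10111
  node 1: 11001
  node 2: 10111
  node 3: 01110
  node 4: 01111
  node 5: 11100
  node 6: 11111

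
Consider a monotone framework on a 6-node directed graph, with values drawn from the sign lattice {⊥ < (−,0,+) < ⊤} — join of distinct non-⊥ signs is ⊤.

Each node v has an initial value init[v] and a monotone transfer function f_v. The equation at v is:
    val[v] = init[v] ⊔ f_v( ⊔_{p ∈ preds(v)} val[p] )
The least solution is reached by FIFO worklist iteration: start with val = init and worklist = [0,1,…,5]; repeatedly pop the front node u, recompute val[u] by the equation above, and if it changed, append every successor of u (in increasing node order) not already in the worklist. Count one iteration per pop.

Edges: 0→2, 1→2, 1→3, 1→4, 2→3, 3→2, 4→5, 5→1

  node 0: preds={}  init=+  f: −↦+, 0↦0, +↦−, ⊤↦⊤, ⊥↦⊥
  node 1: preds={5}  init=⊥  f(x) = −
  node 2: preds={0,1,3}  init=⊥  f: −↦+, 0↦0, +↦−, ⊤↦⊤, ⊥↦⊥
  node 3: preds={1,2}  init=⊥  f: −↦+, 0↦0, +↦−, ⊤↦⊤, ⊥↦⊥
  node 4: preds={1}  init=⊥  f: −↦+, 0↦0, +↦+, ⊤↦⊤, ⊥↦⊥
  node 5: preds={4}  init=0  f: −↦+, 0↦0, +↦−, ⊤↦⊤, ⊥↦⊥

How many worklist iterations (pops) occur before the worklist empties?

8

Iteration log — 8 steps:
  step 1. node 0  ⊔preds=⊥  new=+  stable
  step 2. node 1  ⊔preds=0  new=−  old=⊥  +wl: 
  step 3. node 2  ⊔preds=⊤  new=⊤  old=⊥  +wl: 
  step 4. node 3  ⊔preds=⊤  new=⊤  old=⊥  +wl: 2
  step 5. node 4  ⊔preds=−  new=+  old=⊥  +wl: 
  step 6. node 5  ⊔preds=+  new=⊤  old=0  +wl: 1
  step 7. node 2  ⊔preds=⊤  new=⊤  stable
  step 8. node 1  ⊔preds=⊤  new=−  stable

Least fixpoint reached:
  node 0: +
  node 1: −
  node 2: ⊤
  node 3: ⊤
  node 4: +
  node 5: ⊤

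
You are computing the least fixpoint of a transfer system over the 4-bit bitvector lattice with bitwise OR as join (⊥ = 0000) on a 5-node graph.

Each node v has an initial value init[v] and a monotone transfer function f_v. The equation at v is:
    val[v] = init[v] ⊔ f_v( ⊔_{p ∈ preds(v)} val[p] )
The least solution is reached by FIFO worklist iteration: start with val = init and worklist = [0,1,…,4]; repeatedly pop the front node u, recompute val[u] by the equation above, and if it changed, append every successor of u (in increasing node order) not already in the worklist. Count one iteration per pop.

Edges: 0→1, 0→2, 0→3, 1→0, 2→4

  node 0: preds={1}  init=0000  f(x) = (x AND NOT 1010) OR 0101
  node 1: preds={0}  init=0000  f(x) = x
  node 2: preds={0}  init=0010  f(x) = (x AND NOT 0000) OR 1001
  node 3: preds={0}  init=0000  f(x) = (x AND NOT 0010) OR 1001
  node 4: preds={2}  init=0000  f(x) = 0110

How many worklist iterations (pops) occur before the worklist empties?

6

Worklist (6 pops):
  #1 pop 0: in=0000 → 0101 (was 0000); enqueue []
  #2 pop 1: in=0101 → 0101 (was 0000); enqueue [0]
  #3 pop 2: in=0101 → 1111 (was 0010); enqueue []
  #4 pop 3: in=0101 → 1101 (was 0000); enqueue []
  #5 pop 4: in=1111 → 0110 (was 0000); enqueue []
  #6 pop 0: in=0101 → 0101 (no change)

Fixpoint:
  val[0] = 0101
  val[1] = 0101
  val[2] = 1111
  val[3] = 1101
  val[4] = 0110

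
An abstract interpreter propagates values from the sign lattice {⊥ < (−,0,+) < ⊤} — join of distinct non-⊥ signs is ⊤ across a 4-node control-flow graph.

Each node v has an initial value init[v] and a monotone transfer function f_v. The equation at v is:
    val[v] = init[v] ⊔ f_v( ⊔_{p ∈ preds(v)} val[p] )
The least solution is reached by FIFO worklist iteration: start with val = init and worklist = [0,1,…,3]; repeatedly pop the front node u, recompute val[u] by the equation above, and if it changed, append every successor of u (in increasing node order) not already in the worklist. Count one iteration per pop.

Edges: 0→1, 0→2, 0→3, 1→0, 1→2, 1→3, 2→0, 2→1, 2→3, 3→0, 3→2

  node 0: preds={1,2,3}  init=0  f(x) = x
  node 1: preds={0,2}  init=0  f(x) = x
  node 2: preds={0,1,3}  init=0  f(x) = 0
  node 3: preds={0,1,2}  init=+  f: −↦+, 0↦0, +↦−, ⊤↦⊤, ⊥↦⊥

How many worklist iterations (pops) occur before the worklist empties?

6

Trace (6 dequeues):
  [1] u=0 | in ⊤ | out ⊤ | prev 0 | push {}
  [2] u=1 | in ⊤ | out ⊤ | prev 0 | push {0}
  [3] u=2 | in ⊤ | out 0 | ==
  [4] u=3 | in ⊤ | out ⊤ | prev + | push {2}
  [5] u=0 | in ⊤ | out ⊤ | ==
  [6] u=2 | in ⊤ | out 0 | ==

Converged values:
  [0] ⊤
  [1] ⊤
  [2] 0
  [3] ⊤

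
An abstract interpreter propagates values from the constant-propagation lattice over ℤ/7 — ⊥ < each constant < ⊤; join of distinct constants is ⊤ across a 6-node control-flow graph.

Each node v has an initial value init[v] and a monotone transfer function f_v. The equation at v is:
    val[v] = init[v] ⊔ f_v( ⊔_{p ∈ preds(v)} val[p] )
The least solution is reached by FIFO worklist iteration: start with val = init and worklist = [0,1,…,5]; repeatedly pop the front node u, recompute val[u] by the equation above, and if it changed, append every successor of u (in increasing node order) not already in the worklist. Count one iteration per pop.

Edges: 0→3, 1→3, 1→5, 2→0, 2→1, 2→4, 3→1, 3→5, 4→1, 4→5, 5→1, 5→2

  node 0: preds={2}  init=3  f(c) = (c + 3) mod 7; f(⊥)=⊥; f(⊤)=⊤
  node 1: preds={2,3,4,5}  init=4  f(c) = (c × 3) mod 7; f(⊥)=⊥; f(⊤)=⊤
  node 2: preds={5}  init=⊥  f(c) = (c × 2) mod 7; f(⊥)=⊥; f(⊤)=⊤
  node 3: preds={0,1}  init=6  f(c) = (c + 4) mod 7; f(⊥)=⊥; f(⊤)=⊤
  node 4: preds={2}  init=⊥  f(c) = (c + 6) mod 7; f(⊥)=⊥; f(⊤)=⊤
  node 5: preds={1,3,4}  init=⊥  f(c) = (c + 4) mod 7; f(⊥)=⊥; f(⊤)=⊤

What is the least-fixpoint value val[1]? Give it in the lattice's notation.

Trace (16 dequeues):
  [1] u=0 | in ⊥ | out 3 | ==
  [2] u=1 | in 6 | out 4 | ==
  [3] u=2 | in ⊥ | out ⊥ | ==
  [4] u=3 | in ⊤ | out ⊤ | prev 6 | push {1}
  [5] u=4 | in ⊥ | out ⊥ | ==
  [6] u=5 | in ⊤ | out ⊤ | prev ⊥ | push {2}
  [7] u=1 | in ⊤ | out ⊤ | prev 4 | push {3,5}
  [8] u=2 | in ⊤ | out ⊤ | prev ⊥ | push {0,1,4}
  [9] u=3 | in ⊤ | out ⊤ | ==
  [10] u=5 | in ⊤ | out ⊤ | ==
  [11] u=0 | in ⊤ | out ⊤ | prev 3 | push {3}
  [12] u=1 | in ⊤ | out ⊤ | ==
  [13] u=4 | in ⊤ | out ⊤ | prev ⊥ | push {1,5}
  [14] u=3 | in ⊤ | out ⊤ | ==
  [15] u=1 | in ⊤ | out ⊤ | ==
  [16] u=5 | in ⊤ | out ⊤ | ==

Converged values:
  [0] ⊤
  [1] ⊤
  [2] ⊤
  [3] ⊤
  [4] ⊤
  [5] ⊤

⊤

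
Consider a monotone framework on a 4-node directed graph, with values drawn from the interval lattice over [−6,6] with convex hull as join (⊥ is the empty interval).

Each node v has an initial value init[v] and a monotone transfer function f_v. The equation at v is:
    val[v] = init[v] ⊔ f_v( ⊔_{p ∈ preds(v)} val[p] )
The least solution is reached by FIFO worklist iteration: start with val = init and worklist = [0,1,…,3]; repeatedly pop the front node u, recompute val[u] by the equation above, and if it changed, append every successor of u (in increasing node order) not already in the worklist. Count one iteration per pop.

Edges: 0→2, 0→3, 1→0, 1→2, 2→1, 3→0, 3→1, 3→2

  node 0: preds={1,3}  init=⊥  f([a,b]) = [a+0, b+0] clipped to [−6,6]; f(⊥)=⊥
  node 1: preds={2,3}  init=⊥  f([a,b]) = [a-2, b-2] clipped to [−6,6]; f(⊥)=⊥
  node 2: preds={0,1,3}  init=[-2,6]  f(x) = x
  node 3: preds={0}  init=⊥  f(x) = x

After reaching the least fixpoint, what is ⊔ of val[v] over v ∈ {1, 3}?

Iteration log — 15 steps:
  step 1. node 0  ⊔preds=⊥  new=⊥  stable
  step 2. node 1  ⊔preds=[-2,6]  new=[-4,4]  old=⊥  +wl: 0
  step 3. node 2  ⊔preds=[-4,4]  new=[-4,6]  old=[-2,6]  +wl: 1
  step 4. node 3  ⊔preds=⊥  new=⊥  stable
  step 5. node 0  ⊔preds=[-4,4]  new=[-4,4]  old=⊥  +wl: 2,3
  step 6. node 1  ⊔preds=[-4,6]  new=[-6,4]  old=[-4,4]  +wl: 0
  step 7. node 2  ⊔preds=[-6,4]  new=[-6,6]  old=[-4,6]  +wl: 1
  step 8. node 3  ⊔preds=[-4,4]  new=[-4,4]  old=⊥  +wl: 2
  step 9. node 0  ⊔preds=[-6,4]  new=[-6,4]  old=[-4,4]  +wl: 3
  step 10. node 1  ⊔preds=[-6,6]  new=[-6,4]  stable
  step 11. node 2  ⊔preds=[-6,4]  new=[-6,6]  stable
  step 12. node 3  ⊔preds=[-6,4]  new=[-6,4]  old=[-4,4]  +wl: 0,1,2
  step 13. node 0  ⊔preds=[-6,4]  new=[-6,4]  stable
  step 14. node 1  ⊔preds=[-6,6]  new=[-6,4]  stable
  step 15. node 2  ⊔preds=[-6,4]  new=[-6,6]  stable

Least fixpoint reached:
  node 0: [-6,4]
  node 1: [-6,4]
  node 2: [-6,6]
  node 3: [-6,4]

[-6,4]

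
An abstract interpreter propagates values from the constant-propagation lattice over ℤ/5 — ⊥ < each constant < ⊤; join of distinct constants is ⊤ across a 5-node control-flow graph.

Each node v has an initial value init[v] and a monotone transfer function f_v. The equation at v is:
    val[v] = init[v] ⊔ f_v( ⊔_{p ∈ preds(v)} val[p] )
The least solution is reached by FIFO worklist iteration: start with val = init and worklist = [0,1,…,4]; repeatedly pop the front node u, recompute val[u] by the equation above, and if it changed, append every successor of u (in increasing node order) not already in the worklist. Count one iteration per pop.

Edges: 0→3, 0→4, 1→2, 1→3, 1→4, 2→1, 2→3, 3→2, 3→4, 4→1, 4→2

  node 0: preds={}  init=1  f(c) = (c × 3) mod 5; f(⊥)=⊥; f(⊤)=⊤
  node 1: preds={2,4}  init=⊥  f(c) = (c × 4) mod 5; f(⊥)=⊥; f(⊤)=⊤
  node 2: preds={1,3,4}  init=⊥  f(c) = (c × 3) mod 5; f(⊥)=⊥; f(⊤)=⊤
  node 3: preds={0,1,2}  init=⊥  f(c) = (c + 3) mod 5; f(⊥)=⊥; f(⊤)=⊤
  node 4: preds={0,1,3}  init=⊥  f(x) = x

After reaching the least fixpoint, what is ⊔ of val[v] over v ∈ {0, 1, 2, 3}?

Trace (10 dequeues):
  [1] u=0 | in ⊥ | out 1 | ==
  [2] u=1 | in ⊥ | out ⊥ | ==
  [3] u=2 | in ⊥ | out ⊥ | ==
  [4] u=3 | in 1 | out 4 | prev ⊥ | push {2}
  [5] u=4 | in ⊤ | out ⊤ | prev ⊥ | push {1}
  [6] u=2 | in ⊤ | out ⊤ | prev ⊥ | push {3}
  [7] u=1 | in ⊤ | out ⊤ | prev ⊥ | push {2,4}
  [8] u=3 | in ⊤ | out ⊤ | prev 4 | push {}
  [9] u=2 | in ⊤ | out ⊤ | ==
  [10] u=4 | in ⊤ | out ⊤ | ==

Converged values:
  [0] 1
  [1] ⊤
  [2] ⊤
  [3] ⊤
  [4] ⊤

⊤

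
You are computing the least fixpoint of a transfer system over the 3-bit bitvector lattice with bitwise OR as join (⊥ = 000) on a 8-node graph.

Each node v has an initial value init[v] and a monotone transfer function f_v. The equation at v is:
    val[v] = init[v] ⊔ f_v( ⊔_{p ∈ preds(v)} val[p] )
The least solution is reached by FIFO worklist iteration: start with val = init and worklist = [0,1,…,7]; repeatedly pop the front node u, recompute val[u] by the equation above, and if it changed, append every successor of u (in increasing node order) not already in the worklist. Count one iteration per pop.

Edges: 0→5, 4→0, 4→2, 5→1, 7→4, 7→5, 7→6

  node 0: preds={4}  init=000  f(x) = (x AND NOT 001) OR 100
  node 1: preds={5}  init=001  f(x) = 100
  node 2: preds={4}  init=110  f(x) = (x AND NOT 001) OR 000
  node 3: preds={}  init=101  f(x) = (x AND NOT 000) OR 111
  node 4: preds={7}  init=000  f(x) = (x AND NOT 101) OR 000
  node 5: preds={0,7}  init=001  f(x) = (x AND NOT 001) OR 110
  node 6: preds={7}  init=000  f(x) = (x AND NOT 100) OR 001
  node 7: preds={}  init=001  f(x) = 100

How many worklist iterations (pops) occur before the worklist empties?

Trace (12 dequeues):
  [1] u=0 | in 000 | out 100 | prev 000 | push {}
  [2] u=1 | in 001 | out 101 | prev 001 | push {}
  [3] u=2 | in 000 | out 110 | ==
  [4] u=3 | in 000 | out 111 | prev 101 | push {}
  [5] u=4 | in 001 | out 000 | ==
  [6] u=5 | in 101 | out 111 | prev 001 | push {1}
  [7] u=6 | in 001 | out 001 | prev 000 | push {}
  [8] u=7 | in 000 | out 101 | prev 001 | push {4,5,6}
  [9] u=1 | in 111 | out 101 | ==
  [10] u=4 | in 101 | out 000 | ==
  [11] u=5 | in 101 | out 111 | ==
  [12] u=6 | in 101 | out 001 | ==

Converged values:
  [0] 100
  [1] 101
  [2] 110
  [3] 111
  [4] 000
  [5] 111
  [6] 001
  [7] 101

12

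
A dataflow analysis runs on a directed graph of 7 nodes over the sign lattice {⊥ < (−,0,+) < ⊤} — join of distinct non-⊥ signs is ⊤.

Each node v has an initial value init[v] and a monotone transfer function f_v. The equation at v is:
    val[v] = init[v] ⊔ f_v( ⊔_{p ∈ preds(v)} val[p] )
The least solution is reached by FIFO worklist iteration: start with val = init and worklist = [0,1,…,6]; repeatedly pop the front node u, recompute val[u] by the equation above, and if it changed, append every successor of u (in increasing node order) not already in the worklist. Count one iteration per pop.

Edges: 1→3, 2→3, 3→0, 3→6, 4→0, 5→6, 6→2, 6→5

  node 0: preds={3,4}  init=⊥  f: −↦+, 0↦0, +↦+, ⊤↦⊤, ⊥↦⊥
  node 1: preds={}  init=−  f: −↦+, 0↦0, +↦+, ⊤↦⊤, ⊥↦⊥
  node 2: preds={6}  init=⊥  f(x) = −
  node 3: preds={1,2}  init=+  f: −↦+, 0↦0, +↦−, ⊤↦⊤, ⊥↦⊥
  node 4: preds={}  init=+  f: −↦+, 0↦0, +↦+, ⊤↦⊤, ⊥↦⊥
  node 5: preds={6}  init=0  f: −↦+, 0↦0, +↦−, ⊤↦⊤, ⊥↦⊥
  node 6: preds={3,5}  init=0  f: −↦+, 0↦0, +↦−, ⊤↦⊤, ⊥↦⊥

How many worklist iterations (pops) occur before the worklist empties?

10

Trace (10 dequeues):
  [1] u=0 | in + | out + | prev ⊥ | push {}
  [2] u=1 | in ⊥ | out − | ==
  [3] u=2 | in 0 | out − | prev ⊥ | push {}
  [4] u=3 | in − | out + | ==
  [5] u=4 | in ⊥ | out + | ==
  [6] u=5 | in 0 | out 0 | ==
  [7] u=6 | in ⊤ | out ⊤ | prev 0 | push {2,5}
  [8] u=2 | in ⊤ | out − | ==
  [9] u=5 | in ⊤ | out ⊤ | prev 0 | push {6}
  [10] u=6 | in ⊤ | out ⊤ | ==

Converged values:
  [0] +
  [1] −
  [2] −
  [3] +
  [4] +
  [5] ⊤
  [6] ⊤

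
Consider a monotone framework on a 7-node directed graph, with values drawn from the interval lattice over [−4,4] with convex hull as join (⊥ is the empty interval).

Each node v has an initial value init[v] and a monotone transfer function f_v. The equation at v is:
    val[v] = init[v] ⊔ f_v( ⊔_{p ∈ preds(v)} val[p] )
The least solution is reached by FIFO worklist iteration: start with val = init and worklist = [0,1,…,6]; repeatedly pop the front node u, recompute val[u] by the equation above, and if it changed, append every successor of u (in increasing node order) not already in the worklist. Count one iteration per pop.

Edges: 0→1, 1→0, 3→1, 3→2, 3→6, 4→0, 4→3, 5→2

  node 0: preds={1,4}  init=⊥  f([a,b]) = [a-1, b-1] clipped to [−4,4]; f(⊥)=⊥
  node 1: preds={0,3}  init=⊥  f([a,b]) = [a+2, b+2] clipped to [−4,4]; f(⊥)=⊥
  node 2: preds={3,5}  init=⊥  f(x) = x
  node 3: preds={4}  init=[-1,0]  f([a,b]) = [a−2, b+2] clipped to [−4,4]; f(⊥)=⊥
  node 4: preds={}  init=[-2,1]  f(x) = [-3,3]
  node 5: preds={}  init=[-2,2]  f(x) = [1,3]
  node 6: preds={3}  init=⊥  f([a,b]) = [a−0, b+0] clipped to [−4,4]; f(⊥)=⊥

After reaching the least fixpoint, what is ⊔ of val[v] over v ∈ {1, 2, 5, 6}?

Iteration log — 15 steps:
  step 1. node 0  ⊔preds=[-2,1]  new=[-3,0]  old=⊥  +wl: 
  step 2. node 1  ⊔preds=[-3,0]  new=[-1,2]  old=⊥  +wl: 0
  step 3. node 2  ⊔preds=[-2,2]  new=[-2,2]  old=⊥  +wl: 
  step 4. node 3  ⊔preds=[-2,1]  new=[-4,3]  old=[-1,0]  +wl: 1,2
  step 5. node 4  ⊔preds=⊥  new=[-3,3]  old=[-2,1]  +wl: 3
  step 6. node 5  ⊔preds=⊥  new=[-2,3]  old=[-2,2]  +wl: 
  step 7. node 6  ⊔preds=[-4,3]  new=[-4,3]  old=⊥  +wl: 
  step 8. node 0  ⊔preds=[-3,3]  new=[-4,2]  old=[-3,0]  +wl: 
  step 9. node 1  ⊔preds=[-4,3]  new=[-2,4]  old=[-1,2]  +wl: 0
  step 10. node 2  ⊔preds=[-4,3]  new=[-4,3]  old=[-2,2]  +wl: 
  step 11. node 3  ⊔preds=[-3,3]  new=[-4,4]  old=[-4,3]  +wl: 1,2,6
  step 12. node 0  ⊔preds=[-3,4]  new=[-4,3]  old=[-4,2]  +wl: 
  step 13. node 1  ⊔preds=[-4,4]  new=[-2,4]  stable
  step 14. node 2  ⊔preds=[-4,4]  new=[-4,4]  old=[-4,3]  +wl: 
  step 15. node 6  ⊔preds=[-4,4]  new=[-4,4]  old=[-4,3]  +wl: 

Least fixpoint reached:
  node 0: [-4,3]
  node 1: [-2,4]
  node 2: [-4,4]
  node 3: [-4,4]
  node 4: [-3,3]
  node 5: [-2,3]
  node 6: [-4,4]

[-4,4]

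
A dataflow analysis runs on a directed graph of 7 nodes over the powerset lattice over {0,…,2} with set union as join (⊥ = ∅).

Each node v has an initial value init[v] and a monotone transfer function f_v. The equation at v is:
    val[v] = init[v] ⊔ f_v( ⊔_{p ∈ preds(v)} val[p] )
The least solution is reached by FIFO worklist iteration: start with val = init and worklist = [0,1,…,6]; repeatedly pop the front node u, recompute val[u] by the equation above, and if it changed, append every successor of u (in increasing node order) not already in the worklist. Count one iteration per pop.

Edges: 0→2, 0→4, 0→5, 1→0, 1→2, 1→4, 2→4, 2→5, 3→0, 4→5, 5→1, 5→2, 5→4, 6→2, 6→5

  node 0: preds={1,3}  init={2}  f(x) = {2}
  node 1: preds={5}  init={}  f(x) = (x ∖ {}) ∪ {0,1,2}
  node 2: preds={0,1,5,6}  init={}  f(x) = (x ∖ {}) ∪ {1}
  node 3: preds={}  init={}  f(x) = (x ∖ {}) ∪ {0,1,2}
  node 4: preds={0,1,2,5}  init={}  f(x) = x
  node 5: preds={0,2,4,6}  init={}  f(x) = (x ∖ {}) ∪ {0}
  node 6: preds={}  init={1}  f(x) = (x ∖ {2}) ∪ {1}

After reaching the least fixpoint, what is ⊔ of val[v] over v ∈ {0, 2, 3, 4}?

Worklist (11 pops):
  #1 pop 0: in={} → {2} (no change)
  #2 pop 1: in={} → {0,1,2} (was {}); enqueue [0]
  #3 pop 2: in={0,1,2} → {0,1,2} (was {}); enqueue []
  #4 pop 3: in={} → {0,1,2} (was {}); enqueue []
  #5 pop 4: in={0,1,2} → {0,1,2} (was {}); enqueue []
  #6 pop 5: in={0,1,2} → {0,1,2} (was {}); enqueue [1,2,4]
  #7 pop 6: in={} → {1} (no change)
  #8 pop 0: in={0,1,2} → {2} (no change)
  #9 pop 1: in={0,1,2} → {0,1,2} (no change)
  #10 pop 2: in={0,1,2} → {0,1,2} (no change)
  #11 pop 4: in={0,1,2} → {0,1,2} (no change)

Fixpoint:
  val[0] = {2}
  val[1] = {0,1,2}
  val[2] = {0,1,2}
  val[3] = {0,1,2}
  val[4] = {0,1,2}
  val[5] = {0,1,2}
  val[6] = {1}

{0,1,2}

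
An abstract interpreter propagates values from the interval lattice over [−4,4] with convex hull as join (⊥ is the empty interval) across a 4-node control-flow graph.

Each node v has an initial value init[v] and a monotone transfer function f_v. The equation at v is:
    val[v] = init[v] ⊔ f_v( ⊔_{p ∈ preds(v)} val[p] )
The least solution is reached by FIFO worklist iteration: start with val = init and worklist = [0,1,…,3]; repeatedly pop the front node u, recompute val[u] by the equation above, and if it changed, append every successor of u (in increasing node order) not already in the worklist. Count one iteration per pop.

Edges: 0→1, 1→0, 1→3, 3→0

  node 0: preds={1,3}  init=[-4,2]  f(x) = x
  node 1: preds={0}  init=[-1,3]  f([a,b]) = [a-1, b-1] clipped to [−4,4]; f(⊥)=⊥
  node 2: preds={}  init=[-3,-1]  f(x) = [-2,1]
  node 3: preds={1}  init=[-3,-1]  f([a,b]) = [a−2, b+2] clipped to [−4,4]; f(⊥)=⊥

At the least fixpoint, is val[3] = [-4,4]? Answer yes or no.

yes

Worklist (6 pops):
  #1 pop 0: in=[-3,3] → [-4,3] (was [-4,2]); enqueue []
  #2 pop 1: in=[-4,3] → [-4,3] (was [-1,3]); enqueue [0]
  #3 pop 2: in=⊥ → [-3,1] (was [-3,-1]); enqueue []
  #4 pop 3: in=[-4,3] → [-4,4] (was [-3,-1]); enqueue []
  #5 pop 0: in=[-4,4] → [-4,4] (was [-4,3]); enqueue [1]
  #6 pop 1: in=[-4,4] → [-4,3] (no change)

Fixpoint:
  val[0] = [-4,4]
  val[1] = [-4,3]
  val[2] = [-3,1]
  val[3] = [-4,4]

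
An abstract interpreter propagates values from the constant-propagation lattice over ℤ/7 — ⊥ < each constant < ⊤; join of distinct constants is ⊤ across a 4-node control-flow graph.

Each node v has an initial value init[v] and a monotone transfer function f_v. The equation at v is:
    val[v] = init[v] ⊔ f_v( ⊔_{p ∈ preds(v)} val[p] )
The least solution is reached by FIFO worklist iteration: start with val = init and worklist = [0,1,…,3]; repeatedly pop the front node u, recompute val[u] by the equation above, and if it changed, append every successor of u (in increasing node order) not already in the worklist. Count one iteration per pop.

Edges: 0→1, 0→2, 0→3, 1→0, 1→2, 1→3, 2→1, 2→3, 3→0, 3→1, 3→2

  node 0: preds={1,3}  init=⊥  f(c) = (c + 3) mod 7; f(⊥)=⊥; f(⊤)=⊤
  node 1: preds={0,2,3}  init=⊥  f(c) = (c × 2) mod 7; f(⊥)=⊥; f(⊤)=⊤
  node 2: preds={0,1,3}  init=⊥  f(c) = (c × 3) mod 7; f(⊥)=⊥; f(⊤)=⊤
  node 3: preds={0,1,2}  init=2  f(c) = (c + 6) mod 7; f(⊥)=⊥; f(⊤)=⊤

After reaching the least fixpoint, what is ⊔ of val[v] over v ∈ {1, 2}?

⊤

Worklist (8 pops):
  #1 pop 0: in=2 → 5 (was ⊥); enqueue []
  #2 pop 1: in=⊤ → ⊤ (was ⊥); enqueue [0]
  #3 pop 2: in=⊤ → ⊤ (was ⊥); enqueue [1]
  #4 pop 3: in=⊤ → ⊤ (was 2); enqueue [2]
  #5 pop 0: in=⊤ → ⊤ (was 5); enqueue [3]
  #6 pop 1: in=⊤ → ⊤ (no change)
  #7 pop 2: in=⊤ → ⊤ (no change)
  #8 pop 3: in=⊤ → ⊤ (no change)

Fixpoint:
  val[0] = ⊤
  val[1] = ⊤
  val[2] = ⊤
  val[3] = ⊤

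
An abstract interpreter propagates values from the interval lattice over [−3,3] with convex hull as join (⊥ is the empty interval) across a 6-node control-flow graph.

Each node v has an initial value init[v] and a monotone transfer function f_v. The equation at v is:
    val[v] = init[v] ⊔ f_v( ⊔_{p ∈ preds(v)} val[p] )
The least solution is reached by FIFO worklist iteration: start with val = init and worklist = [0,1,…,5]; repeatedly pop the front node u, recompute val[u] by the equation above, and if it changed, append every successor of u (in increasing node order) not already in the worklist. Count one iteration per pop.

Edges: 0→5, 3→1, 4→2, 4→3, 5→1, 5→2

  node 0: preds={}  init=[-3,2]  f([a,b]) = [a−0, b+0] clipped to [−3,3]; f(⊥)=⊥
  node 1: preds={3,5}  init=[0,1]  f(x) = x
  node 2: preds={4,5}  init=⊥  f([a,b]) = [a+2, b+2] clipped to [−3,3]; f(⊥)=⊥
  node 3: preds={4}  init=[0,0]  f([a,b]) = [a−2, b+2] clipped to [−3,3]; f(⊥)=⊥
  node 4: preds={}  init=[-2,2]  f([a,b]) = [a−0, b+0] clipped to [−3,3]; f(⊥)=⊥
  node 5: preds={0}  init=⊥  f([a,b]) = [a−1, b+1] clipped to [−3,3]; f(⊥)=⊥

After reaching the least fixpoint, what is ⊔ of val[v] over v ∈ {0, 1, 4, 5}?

[-3,3]

Iteration log — 8 steps:
  step 1. node 0  ⊔preds=⊥  new=[-3,2]  stable
  step 2. node 1  ⊔preds=[0,0]  new=[0,1]  stable
  step 3. node 2  ⊔preds=[-2,2]  new=[0,3]  old=⊥  +wl: 
  step 4. node 3  ⊔preds=[-2,2]  new=[-3,3]  old=[0,0]  +wl: 1
  step 5. node 4  ⊔preds=⊥  new=[-2,2]  stable
  step 6. node 5  ⊔preds=[-3,2]  new=[-3,3]  old=⊥  +wl: 2
  step 7. node 1  ⊔preds=[-3,3]  new=[-3,3]  old=[0,1]  +wl: 
  step 8. node 2  ⊔preds=[-3,3]  new=[-1,3]  old=[0,3]  +wl: 

Least fixpoint reached:
  node 0: [-3,2]
  node 1: [-3,3]
  node 2: [-1,3]
  node 3: [-3,3]
  node 4: [-2,2]
  node 5: [-3,3]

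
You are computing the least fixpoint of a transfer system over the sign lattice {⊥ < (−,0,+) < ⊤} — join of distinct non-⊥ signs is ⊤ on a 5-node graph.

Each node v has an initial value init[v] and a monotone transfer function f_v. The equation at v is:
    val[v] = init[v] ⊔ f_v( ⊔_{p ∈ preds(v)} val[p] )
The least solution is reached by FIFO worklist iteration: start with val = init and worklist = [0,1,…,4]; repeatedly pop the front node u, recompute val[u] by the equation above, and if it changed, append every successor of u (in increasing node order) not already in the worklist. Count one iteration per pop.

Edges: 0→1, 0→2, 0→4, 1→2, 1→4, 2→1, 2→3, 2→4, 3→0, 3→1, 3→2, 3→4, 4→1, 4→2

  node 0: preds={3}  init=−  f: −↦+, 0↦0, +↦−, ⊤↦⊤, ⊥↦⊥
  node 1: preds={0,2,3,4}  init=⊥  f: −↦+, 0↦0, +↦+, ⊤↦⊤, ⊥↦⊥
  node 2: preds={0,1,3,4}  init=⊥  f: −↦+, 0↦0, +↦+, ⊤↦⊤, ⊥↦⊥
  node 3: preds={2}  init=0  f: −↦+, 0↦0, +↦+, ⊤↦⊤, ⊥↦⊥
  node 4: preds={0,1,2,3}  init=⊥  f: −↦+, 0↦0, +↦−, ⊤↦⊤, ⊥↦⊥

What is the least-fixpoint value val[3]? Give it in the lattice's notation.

Worklist (8 pops):
  #1 pop 0: in=0 → ⊤ (was −); enqueue []
  #2 pop 1: in=⊤ → ⊤ (was ⊥); enqueue []
  #3 pop 2: in=⊤ → ⊤ (was ⊥); enqueue [1]
  #4 pop 3: in=⊤ → ⊤ (was 0); enqueue [0,2]
  #5 pop 4: in=⊤ → ⊤ (was ⊥); enqueue []
  #6 pop 1: in=⊤ → ⊤ (no change)
  #7 pop 0: in=⊤ → ⊤ (no change)
  #8 pop 2: in=⊤ → ⊤ (no change)

Fixpoint:
  val[0] = ⊤
  val[1] = ⊤
  val[2] = ⊤
  val[3] = ⊤
  val[4] = ⊤

⊤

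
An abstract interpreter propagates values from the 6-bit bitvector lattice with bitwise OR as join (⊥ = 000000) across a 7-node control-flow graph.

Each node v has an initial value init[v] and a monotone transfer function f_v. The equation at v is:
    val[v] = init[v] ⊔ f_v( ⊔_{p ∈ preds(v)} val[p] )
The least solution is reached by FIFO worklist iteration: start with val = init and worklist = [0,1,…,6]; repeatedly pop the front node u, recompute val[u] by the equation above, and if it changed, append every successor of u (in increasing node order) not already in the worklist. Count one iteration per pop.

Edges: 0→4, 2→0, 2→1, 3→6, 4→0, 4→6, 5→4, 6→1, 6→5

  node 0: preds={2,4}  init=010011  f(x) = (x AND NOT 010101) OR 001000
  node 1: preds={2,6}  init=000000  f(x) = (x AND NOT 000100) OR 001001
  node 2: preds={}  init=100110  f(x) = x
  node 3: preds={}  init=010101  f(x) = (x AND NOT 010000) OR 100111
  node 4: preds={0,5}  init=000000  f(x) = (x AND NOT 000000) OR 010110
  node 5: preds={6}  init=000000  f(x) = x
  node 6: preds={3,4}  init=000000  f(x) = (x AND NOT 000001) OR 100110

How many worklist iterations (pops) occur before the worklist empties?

Trace (11 dequeues):
  [1] u=0 | in 100110 | out 111011 | prev 010011 | push {}
  [2] u=1 | in 100110 | out 101011 | prev 000000 | push {}
  [3] u=2 | in 000000 | out 100110 | ==
  [4] u=3 | in 000000 | out 110111 | prev 010101 | push {}
  [5] u=4 | in 111011 | out 111111 | prev 000000 | push {0}
  [6] u=5 | in 000000 | out 000000 | ==
  [7] u=6 | in 111111 | out 111110 | prev 000000 | push {1,5}
  [8] u=0 | in 111111 | out 111011 | ==
  [9] u=1 | in 111110 | out 111011 | prev 101011 | push {}
  [10] u=5 | in 111110 | out 111110 | prev 000000 | push {4}
  [11] u=4 | in 111111 | out 111111 | ==

Converged values:
  [0] 111011
  [1] 111011
  [2] 100110
  [3] 110111
  [4] 111111
  [5] 111110
  [6] 111110

11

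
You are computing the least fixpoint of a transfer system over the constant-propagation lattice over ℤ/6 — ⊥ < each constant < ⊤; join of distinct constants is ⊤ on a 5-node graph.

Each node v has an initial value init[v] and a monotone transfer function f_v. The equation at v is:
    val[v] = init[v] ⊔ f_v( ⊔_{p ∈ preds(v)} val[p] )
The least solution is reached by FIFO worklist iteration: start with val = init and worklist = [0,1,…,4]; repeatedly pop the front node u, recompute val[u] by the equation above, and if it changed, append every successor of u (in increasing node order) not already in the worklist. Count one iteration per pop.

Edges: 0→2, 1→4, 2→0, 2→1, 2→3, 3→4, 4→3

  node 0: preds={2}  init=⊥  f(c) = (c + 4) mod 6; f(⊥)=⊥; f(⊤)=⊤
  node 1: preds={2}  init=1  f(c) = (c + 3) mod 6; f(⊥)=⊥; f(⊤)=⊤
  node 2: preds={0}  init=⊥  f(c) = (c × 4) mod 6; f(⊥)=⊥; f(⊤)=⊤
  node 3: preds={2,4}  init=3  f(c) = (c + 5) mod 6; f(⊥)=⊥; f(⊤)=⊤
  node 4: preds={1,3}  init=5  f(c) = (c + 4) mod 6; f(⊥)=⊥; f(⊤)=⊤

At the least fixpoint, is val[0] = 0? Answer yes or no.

no

Iteration log — 6 steps:
  step 1. node 0  ⊔preds=⊥  new=⊥  stable
  step 2. node 1  ⊔preds=⊥  new=1  stable
  step 3. node 2  ⊔preds=⊥  new=⊥  stable
  step 4. node 3  ⊔preds=5  new=⊤  old=3  +wl: 
  step 5. node 4  ⊔preds=⊤  new=⊤  old=5  +wl: 3
  step 6. node 3  ⊔preds=⊤  new=⊤  stable

Least fixpoint reached:
  node 0: ⊥
  node 1: 1
  node 2: ⊥
  node 3: ⊤
  node 4: ⊤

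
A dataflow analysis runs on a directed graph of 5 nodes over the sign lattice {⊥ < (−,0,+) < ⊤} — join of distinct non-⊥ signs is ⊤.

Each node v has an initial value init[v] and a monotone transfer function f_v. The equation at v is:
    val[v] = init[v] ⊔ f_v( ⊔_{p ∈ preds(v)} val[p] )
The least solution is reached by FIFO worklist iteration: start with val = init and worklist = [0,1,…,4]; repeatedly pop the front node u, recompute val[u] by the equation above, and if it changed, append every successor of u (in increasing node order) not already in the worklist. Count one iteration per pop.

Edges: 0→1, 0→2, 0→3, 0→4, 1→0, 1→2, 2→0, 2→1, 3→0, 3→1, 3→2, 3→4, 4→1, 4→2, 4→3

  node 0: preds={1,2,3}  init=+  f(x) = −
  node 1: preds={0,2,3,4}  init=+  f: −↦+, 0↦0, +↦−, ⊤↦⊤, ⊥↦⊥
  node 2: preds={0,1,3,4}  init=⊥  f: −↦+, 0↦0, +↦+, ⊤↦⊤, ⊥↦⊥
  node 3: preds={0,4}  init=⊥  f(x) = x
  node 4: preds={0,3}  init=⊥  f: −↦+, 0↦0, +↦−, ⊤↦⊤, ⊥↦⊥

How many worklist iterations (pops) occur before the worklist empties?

Trace (9 dequeues):
  [1] u=0 | in + | out ⊤ | prev + | push {}
  [2] u=1 | in ⊤ | out ⊤ | prev + | push {0}
  [3] u=2 | in ⊤ | out ⊤ | prev ⊥ | push {1}
  [4] u=3 | in ⊤ | out ⊤ | prev ⊥ | push {2}
  [5] u=4 | in ⊤ | out ⊤ | prev ⊥ | push {3}
  [6] u=0 | in ⊤ | out ⊤ | ==
  [7] u=1 | in ⊤ | out ⊤ | ==
  [8] u=2 | in ⊤ | out ⊤ | ==
  [9] u=3 | in ⊤ | out ⊤ | ==

Converged values:
  [0] ⊤
  [1] ⊤
  [2] ⊤
  [3] ⊤
  [4] ⊤

9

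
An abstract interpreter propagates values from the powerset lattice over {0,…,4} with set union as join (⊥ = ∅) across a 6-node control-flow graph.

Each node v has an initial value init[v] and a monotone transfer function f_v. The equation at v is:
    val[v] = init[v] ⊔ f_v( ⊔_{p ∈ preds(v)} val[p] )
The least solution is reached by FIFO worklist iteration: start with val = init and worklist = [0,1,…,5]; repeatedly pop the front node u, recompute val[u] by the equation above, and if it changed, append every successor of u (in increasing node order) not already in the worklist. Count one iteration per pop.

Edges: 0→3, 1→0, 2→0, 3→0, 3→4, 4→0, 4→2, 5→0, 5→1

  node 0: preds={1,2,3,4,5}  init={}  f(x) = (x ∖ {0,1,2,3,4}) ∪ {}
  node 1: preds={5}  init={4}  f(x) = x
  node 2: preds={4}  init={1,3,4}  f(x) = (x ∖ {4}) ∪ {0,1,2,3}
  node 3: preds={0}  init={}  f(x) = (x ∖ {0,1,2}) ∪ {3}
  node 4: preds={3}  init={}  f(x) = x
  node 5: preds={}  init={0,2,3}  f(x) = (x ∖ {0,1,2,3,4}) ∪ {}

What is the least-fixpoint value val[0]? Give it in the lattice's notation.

{}

Worklist (8 pops):
  #1 pop 0: in={0,1,2,3,4} → {} (no change)
  #2 pop 1: in={0,2,3} → {0,2,3,4} (was {4}); enqueue [0]
  #3 pop 2: in={} → {0,1,2,3,4} (was {1,3,4}); enqueue []
  #4 pop 3: in={} → {3} (was {}); enqueue []
  #5 pop 4: in={3} → {3} (was {}); enqueue [2]
  #6 pop 5: in={} → {0,2,3} (no change)
  #7 pop 0: in={0,1,2,3,4} → {} (no change)
  #8 pop 2: in={3} → {0,1,2,3,4} (no change)

Fixpoint:
  val[0] = {}
  val[1] = {0,2,3,4}
  val[2] = {0,1,2,3,4}
  val[3] = {3}
  val[4] = {3}
  val[5] = {0,2,3}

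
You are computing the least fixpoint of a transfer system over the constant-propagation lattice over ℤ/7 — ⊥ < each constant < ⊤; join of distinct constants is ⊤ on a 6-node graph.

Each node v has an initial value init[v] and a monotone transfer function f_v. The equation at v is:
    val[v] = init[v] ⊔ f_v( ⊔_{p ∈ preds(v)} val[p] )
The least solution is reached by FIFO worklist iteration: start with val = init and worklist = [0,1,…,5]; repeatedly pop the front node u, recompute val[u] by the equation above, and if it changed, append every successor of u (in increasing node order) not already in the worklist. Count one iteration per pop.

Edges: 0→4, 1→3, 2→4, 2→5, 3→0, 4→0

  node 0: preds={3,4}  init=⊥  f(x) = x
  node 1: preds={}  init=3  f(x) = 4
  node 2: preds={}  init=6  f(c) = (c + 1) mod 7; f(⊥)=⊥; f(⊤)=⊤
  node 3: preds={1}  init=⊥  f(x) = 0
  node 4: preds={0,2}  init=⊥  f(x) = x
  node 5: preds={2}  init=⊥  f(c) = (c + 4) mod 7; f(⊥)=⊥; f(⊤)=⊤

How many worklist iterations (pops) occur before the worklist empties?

Worklist (9 pops):
  #1 pop 0: in=⊥ → ⊥ (no change)
  #2 pop 1: in=⊥ → ⊤ (was 3); enqueue []
  #3 pop 2: in=⊥ → 6 (no change)
  #4 pop 3: in=⊤ → 0 (was ⊥); enqueue [0]
  #5 pop 4: in=6 → 6 (was ⊥); enqueue []
  #6 pop 5: in=6 → 3 (was ⊥); enqueue []
  #7 pop 0: in=⊤ → ⊤ (was ⊥); enqueue [4]
  #8 pop 4: in=⊤ → ⊤ (was 6); enqueue [0]
  #9 pop 0: in=⊤ → ⊤ (no change)

Fixpoint:
  val[0] = ⊤
  val[1] = ⊤
  val[2] = 6
  val[3] = 0
  val[4] = ⊤
  val[5] = 3

9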